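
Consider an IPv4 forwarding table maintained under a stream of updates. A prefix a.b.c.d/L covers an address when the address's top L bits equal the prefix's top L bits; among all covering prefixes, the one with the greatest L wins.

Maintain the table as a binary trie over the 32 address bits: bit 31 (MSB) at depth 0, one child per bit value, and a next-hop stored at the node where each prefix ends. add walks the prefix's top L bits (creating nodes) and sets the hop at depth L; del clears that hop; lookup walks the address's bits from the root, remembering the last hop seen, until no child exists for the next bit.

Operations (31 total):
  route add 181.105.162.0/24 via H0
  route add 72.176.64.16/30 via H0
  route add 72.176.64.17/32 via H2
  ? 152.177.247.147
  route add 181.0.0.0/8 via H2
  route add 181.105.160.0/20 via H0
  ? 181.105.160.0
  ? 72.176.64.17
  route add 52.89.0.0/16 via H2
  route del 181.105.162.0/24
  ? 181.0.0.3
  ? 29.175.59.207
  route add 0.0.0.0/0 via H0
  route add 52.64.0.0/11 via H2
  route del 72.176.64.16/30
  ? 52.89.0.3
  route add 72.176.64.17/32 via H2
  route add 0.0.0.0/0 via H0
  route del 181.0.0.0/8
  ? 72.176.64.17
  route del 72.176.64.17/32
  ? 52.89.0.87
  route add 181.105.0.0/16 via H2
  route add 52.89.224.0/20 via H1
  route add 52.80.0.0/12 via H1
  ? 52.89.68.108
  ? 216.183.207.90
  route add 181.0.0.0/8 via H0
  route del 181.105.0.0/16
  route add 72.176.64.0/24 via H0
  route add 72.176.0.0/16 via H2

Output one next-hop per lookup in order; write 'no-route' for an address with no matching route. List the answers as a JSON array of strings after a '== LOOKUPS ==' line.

Process each operation:
  add 181.105.162.0/24 -> H0 at depth 24
  add 72.176.64.16/30 -> H0 at depth 30
  add 72.176.64.17/32 -> H2 at depth 32
  lookup 152.177.247.147: bits 10 walk d0:-→d1:-→d2:- -> no-route
  add 181.0.0.0/8 -> H2 at depth 8
  add 181.105.160.0/20 -> H0 at depth 20
  lookup 181.105.160.0: bits 1011010101101001101000 walk d0:-→d1:-→d2:-→d3:-→d4:-→d5:-→d6:-→d7:-→d8:H2→d9:-→d10:-→d11:-→d12:-→d13:-→d14:-→d15:-→d16:-→d17:-→d18:-→d19:-→d20:H0→d21:-→d22:- -> H0
  lookup 72.176.64.17: bits 01001000101100000100000000010001 walk d0:-→d1:-→d2:-→d3:-→d4:-→d5:-→d6:-→d7:-→d8:-→d9:-→d10:-→d11:-→d12:-→d13:-→d14:-→d15:-→d16:-→d17:-→d18:-→d19:-→d20:-→d21:-→d22:-→d23:-→d24:-→d25:-→d26:-→d27:-→d28:-→d29:-→d30:H0→d31:-→d32:H2 -> H2
  add 52.89.0.0/16 -> H2 at depth 16
  - 181.105.162.0/24 clear@24
  lookup 181.0.0.3: bits 101101010 walk d0:-→d1:-→d2:-→d3:-→d4:-→d5:-→d6:-→d7:-→d8:H2→d9:- -> H2
  lookup 29.175.59.207: bits 00 walk d0:-→d1:-→d2:- -> no-route
  add 0.0.0.0/0 -> H0 at depth 0
  add 52.64.0.0/11 -> H2 at depth 11
  - 72.176.64.16/30 clear@30
  lookup 52.89.0.3: bits 0011010001011001 walk d0:H0→d1:-→d2:-→d3:-→d4:-→d5:-→d6:-→d7:-→d8:-→d9:-→d10:-→d11:H2→d12:-→d13:-→d14:-→d15:-→d16:H2 -> H2
  add 72.176.64.17/32 -> H2 at depth 32
  add 0.0.0.0/0 -> H0 at depth 0
  - 181.0.0.0/8 clear@8
  lookup 72.176.64.17: bits 01001000101100000100000000010001 walk d0:H0→d1:-→d2:-→d3:-→d4:-→d5:-→d6:-→d7:-→d8:-→d9:-→d10:-→d11:-→d12:-→d13:-→d14:-→d15:-→d16:-→d17:-→d18:-→d19:-→d20:-→d21:-→d22:-→d23:-→d24:-→d25:-→d26:-→d27:-→d28:-→d29:-→d30:-→d31:-→d32:H2 -> H2
  - 72.176.64.17/32 clear@32
  lookup 52.89.0.87: bits 0011010001011001 walk d0:H0→d1:-→d2:-→d3:-→d4:-→d5:-→d6:-→d7:-→d8:-→d9:-→d10:-→d11:H2→d12:-→d13:-→d14:-→d15:-→d16:H2 -> H2
  add 181.105.0.0/16 -> H2 at depth 16
  add 52.89.224.0/20 -> H1 at depth 20
  add 52.80.0.0/12 -> H1 at depth 12
  lookup 52.89.68.108: bits 0011010001011001 walk d0:H0→d1:-→d2:-→d3:-→d4:-→d5:-→d6:-→d7:-→d8:-→d9:-→d10:-→d11:H2→d12:H1→d13:-→d14:-→d15:-→d16:H2 -> H2
  lookup 216.183.207.90: bits 1 walk d0:H0→d1:- -> H0
  add 181.0.0.0/8 -> H0 at depth 8
  - 181.105.0.0/16 clear@16
  add 72.176.64.0/24 -> H0 at depth 24
  add 72.176.0.0/16 -> H2 at depth 16

== LOOKUPS ==
["no-route","H0","H2","H2","no-route","H2","H2","H2","H2","H0"]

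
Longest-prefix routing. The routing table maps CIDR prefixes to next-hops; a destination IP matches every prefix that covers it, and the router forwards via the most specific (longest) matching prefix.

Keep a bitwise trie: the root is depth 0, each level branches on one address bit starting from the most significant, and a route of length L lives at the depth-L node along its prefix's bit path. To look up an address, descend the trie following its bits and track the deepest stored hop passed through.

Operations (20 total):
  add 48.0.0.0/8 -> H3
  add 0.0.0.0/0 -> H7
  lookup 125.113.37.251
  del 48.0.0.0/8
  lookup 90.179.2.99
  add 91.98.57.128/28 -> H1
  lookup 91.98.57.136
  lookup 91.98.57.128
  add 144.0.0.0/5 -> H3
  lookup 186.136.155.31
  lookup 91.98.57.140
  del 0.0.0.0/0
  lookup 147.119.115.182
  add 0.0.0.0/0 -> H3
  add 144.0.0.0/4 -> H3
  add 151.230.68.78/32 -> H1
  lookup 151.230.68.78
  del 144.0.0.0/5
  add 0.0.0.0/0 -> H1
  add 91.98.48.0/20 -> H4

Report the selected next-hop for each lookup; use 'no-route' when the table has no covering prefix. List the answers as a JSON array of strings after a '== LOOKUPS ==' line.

Apply in order:
  add 48.0.0.0/8 -> H3 at depth 8
  add 0.0.0.0/0 -> H7 at depth 0
  Q 125.113.37.251: descend 0 ; hops seen [H7] ; pick H7
  del 48.0.0.0/8 (clear depth 8)
  Q 90.179.2.99: descend 0 ; hops seen [H7] ; pick H7
  add 91.98.57.128/28 -> H1 at depth 28
  Q 91.98.57.136: descend 0101101101100010001110011000 ; hops seen [H7,H1] ; pick H1
  Q 91.98.57.128: descend 0101101101100010001110011000 ; hops seen [H7,H1] ; pick H1
  add 144.0.0.0/5 -> H3 at depth 5
  Q 186.136.155.31: descend 10 ; hops seen [H7] ; pick H7
  Q 91.98.57.140: descend 0101101101100010001110011000 ; hops seen [H7,H1] ; pick H1
  del 0.0.0.0/0 (clear depth 0)
  Q 147.119.115.182: descend 10010 ; hops seen [H3] ; pick H3
  add 0.0.0.0/0 -> H3 at depth 0
  add 144.0.0.0/4 -> H3 at depth 4
  add 151.230.68.78/32 -> H1 at depth 32
  Q 151.230.68.78: descend 10010111111001100100010001001110 ; hops seen [H3,H3,H3,H1] ; pick H1
  del 144.0.0.0/5 (clear depth 5)
  add 0.0.0.0/0 -> H1 at depth 0
  add 91.98.48.0/20 -> H4 at depth 20

== LOOKUPS ==
["H7","H7","H1","H1","H7","H1","H3","H1"]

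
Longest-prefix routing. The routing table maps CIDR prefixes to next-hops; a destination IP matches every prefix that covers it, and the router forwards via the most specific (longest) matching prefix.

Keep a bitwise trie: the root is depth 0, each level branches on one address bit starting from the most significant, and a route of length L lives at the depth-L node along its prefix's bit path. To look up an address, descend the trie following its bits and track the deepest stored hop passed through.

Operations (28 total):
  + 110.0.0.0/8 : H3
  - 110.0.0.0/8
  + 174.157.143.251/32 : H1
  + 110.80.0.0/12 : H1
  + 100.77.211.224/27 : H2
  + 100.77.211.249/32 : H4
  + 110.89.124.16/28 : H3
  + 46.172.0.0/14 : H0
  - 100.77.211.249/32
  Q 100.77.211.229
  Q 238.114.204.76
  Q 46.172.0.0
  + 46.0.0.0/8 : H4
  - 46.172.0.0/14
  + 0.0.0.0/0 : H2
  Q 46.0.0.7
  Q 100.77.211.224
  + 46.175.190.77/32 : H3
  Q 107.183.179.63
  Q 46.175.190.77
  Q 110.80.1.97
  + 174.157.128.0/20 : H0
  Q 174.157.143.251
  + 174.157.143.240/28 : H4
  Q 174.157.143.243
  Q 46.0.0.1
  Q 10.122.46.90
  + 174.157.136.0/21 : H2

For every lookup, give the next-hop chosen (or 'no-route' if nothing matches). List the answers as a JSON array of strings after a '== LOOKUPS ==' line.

Process each operation:
  add 110.0.0.0/8 -> H3 at depth 8
  - 110.0.0.0/8 clear@8
  add 174.157.143.251/32 -> H1 at depth 32
  add 110.80.0.0/12 -> H1 at depth 12
  add 100.77.211.224/27 -> H2 at depth 27
  add 100.77.211.249/32 -> H4 at depth 32
  add 110.89.124.16/28 -> H3 at depth 28
  add 46.172.0.0/14 -> H0 at depth 14
  - 100.77.211.249/32 clear@32
  ? 100.77.211.229  path d0:-→d1:-→d2:-→d3:-→d4:-→d5:-→d6:-→d7:-→d8:-→d9:-→d10:-→d11:-→d12:-→d13:-→d14:-→d15:-→d16:-→d17:-→d18:-→d19:-→d20:-→d21:-→d22:-→d23:-→d24:-→d25:-→d26:-→d27:H2  best=H2
  ? 238.114.204.76  path d0:-→d1:-  best=no-route
  ? 46.172.0.0  path d0:-→d1:-→d2:-→d3:-→d4:-→d5:-→d6:-→d7:-→d8:-→d9:-→d10:-→d11:-→d12:-→d13:-→d14:H0  best=H0
  add 46.0.0.0/8 -> H4 at depth 8
  - 46.172.0.0/14 clear@14
  add 0.0.0.0/0 -> H2 at depth 0
  ? 46.0.0.7  path d0:H2→d1:-→d2:-→d3:-→d4:-→d5:-→d6:-→d7:-→d8:H4  best=H4
  ? 100.77.211.224  path d0:H2→d1:-→d2:-→d3:-→d4:-→d5:-→d6:-→d7:-→d8:-→d9:-→d10:-→d11:-→d12:-→d13:-→d14:-→d15:-→d16:-→d17:-→d18:-→d19:-→d20:-→d21:-→d22:-→d23:-→d24:-→d25:-→d26:-→d27:H2  best=H2
  add 46.175.190.77/32 -> H3 at depth 32
  ? 107.183.179.63  path d0:H2→d1:-→d2:-→d3:-→d4:-→d5:-  best=H2
  ? 46.175.190.77  path d0:H2→d1:-→d2:-→d3:-→d4:-→d5:-→d6:-→d7:-→d8:H4→d9:-→d10:-→d11:-→d12:-→d13:-→d14:-→d15:-→d16:-→d17:-→d18:-→d19:-→d20:-→d21:-→d22:-→d23:-→d24:-→d25:-→d26:-→d27:-→d28:-→d29:-→d30:-→d31:-→d32:H3  best=H3
  ? 110.80.1.97  path d0:H2→d1:-→d2:-→d3:-→d4:-→d5:-→d6:-→d7:-→d8:-→d9:-→d10:-→d11:-→d12:H1  best=H1
  add 174.157.128.0/20 -> H0 at depth 20
  ? 174.157.143.251  path d0:H2→d1:-→d2:-→d3:-→d4:-→d5:-→d6:-→d7:-→d8:-→d9:-→d10:-→d11:-→d12:-→d13:-→d14:-→d15:-→d16:-→d17:-→d18:-→d19:-→d20:H0→d21:-→d22:-→d23:-→d24:-→d25:-→d26:-→d27:-→d28:-→d29:-→d30:-→d31:-→d32:H1  best=H1
  add 174.157.143.240/28 -> H4 at depth 28
  ? 174.157.143.243  path d0:H2→d1:-→d2:-→d3:-→d4:-→d5:-→d6:-→d7:-→d8:-→d9:-→d10:-→d11:-→d12:-→d13:-→d14:-→d15:-→d16:-→d17:-→d18:-→d19:-→d20:H0→d21:-→d22:-→d23:-→d24:-→d25:-→d26:-→d27:-→d28:H4  best=H4
  ? 46.0.0.1  path d0:H2→d1:-→d2:-→d3:-→d4:-→d5:-→d6:-→d7:-→d8:H4  best=H4
  ? 10.122.46.90  path d0:H2→d1:-→d2:-  best=H2
  add 174.157.136.0/21 -> H2 at depth 21

== LOOKUPS ==
["H2","no-route","H0","H4","H2","H2","H3","H1","H1","H4","H4","H2"]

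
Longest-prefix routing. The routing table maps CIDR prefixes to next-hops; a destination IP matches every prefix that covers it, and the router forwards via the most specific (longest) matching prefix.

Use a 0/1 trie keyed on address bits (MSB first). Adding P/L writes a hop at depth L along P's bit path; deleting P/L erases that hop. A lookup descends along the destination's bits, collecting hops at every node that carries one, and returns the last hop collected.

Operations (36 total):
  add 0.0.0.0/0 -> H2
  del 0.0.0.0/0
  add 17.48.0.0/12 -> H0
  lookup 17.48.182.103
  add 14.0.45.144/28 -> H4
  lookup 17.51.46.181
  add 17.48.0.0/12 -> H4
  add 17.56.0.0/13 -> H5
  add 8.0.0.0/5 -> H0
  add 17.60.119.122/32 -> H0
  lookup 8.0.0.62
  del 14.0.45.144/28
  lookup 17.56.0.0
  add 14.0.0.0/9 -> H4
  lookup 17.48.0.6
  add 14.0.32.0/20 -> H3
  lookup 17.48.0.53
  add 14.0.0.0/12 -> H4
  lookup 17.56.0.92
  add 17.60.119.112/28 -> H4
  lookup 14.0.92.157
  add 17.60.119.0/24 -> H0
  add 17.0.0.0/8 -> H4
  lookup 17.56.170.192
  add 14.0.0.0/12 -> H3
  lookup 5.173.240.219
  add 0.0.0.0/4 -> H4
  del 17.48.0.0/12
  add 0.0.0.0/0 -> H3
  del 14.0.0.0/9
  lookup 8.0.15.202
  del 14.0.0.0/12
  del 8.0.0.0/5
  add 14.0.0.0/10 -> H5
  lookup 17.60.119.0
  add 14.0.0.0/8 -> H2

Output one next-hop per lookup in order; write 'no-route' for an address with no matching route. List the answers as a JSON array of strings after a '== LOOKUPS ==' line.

Process each operation:
  add 0.0.0.0/0 -> H2 at depth 0
  del 0.0.0.0/0 (clear depth 0)
  add 17.48.0.0/12 -> H0 at depth 12
  lookup 17.48.182.103: bits 000100010011 walk d0:-→d1:-→d2:-→d3:-→d4:-→d5:-→d6:-→d7:-→d8:-→d9:-→d10:-→d11:-→d12:H0 -> H0
  add 14.0.45.144/28 -> H4 at depth 28
  lookup 17.51.46.181: bits 000100010011 walk d0:-→d1:-→d2:-→d3:-→d4:-→d5:-→d6:-→d7:-→d8:-→d9:-→d10:-→d11:-→d12:H0 -> H0
  add 17.48.0.0/12 -> H4 at depth 12
  add 17.56.0.0/13 -> H5 at depth 13
  add 8.0.0.0/5 -> H0 at depth 5
  add 17.60.119.122/32 -> H0 at depth 32
  lookup 8.0.0.62: bits 00001 walk d0:-→d1:-→d2:-→d3:-→d4:-→d5:H0 -> H0
  del 14.0.45.144/28 (clear depth 28)
  lookup 17.56.0.0: bits 0001000100111 walk d0:-→d1:-→d2:-→d3:-→d4:-→d5:-→d6:-→d7:-→d8:-→d9:-→d10:-→d11:-→d12:H4→d13:H5 -> H5
  add 14.0.0.0/9 -> H4 at depth 9
  lookup 17.48.0.6: bits 000100010011 walk d0:-→d1:-→d2:-→d3:-→d4:-→d5:-→d6:-→d7:-→d8:-→d9:-→d10:-→d11:-→d12:H4 -> H4
  add 14.0.32.0/20 -> H3 at depth 20
  lookup 17.48.0.53: bits 000100010011 walk d0:-→d1:-→d2:-→d3:-→d4:-→d5:-→d6:-→d7:-→d8:-→d9:-→d10:-→d11:-→d12:H4 -> H4
  add 14.0.0.0/12 -> H4 at depth 12
  lookup 17.56.0.92: bits 0001000100111 walk d0:-→d1:-→d2:-→d3:-→d4:-→d5:-→d6:-→d7:-→d8:-→d9:-→d10:-→d11:-→d12:H4→d13:H5 -> H5
  add 17.60.119.112/28 -> H4 at depth 28
  lookup 14.0.92.157: bits 00001110000000000 walk d0:-→d1:-→d2:-→d3:-→d4:-→d5:H0→d6:-→d7:-→d8:-→d9:H4→d10:-→d11:-→d12:H4→d13:-→d14:-→d15:-→d16:-→d17:- -> H4
  add 17.60.119.0/24 -> H0 at depth 24
  add 17.0.0.0/8 -> H4 at depth 8
  lookup 17.56.170.192: bits 0001000100111 walk d0:-→d1:-→d2:-→d3:-→d4:-→d5:-→d6:-→d7:-→d8:H4→d9:-→d10:-→d11:-→d12:H4→d13:H5 -> H5
  add 14.0.0.0/12 -> H3 at depth 12
  lookup 5.173.240.219: bits 0000 walk d0:-→d1:-→d2:-→d3:-→d4:- -> no-route
  add 0.0.0.0/4 -> H4 at depth 4
  del 17.48.0.0/12 (clear depth 12)
  add 0.0.0.0/0 -> H3 at depth 0
  del 14.0.0.0/9 (clear depth 9)
  lookup 8.0.15.202: bits 00001 walk d0:H3→d1:-→d2:-→d3:-→d4:H4→d5:H0 -> H0
  del 14.0.0.0/12 (clear depth 12)
  del 8.0.0.0/5 (clear depth 5)
  add 14.0.0.0/10 -> H5 at depth 10
  lookup 17.60.119.0: bits 0001000100111100011101110 walk d0:H3→d1:-→d2:-→d3:-→d4:-→d5:-→d6:-→d7:-→d8:H4→d9:-→d10:-→d11:-→d12:-→d13:H5→d14:-→d15:-→d16:-→d17:-→d18:-→d19:-→d20:-→d21:-→d22:-→d23:-→d24:H0→d25:- -> H0
  add 14.0.0.0/8 -> H2 at depth 8

== LOOKUPS ==
["H0","H0","H0","H5","H4","H4","H5","H4","H5","no-route","H0","H0"]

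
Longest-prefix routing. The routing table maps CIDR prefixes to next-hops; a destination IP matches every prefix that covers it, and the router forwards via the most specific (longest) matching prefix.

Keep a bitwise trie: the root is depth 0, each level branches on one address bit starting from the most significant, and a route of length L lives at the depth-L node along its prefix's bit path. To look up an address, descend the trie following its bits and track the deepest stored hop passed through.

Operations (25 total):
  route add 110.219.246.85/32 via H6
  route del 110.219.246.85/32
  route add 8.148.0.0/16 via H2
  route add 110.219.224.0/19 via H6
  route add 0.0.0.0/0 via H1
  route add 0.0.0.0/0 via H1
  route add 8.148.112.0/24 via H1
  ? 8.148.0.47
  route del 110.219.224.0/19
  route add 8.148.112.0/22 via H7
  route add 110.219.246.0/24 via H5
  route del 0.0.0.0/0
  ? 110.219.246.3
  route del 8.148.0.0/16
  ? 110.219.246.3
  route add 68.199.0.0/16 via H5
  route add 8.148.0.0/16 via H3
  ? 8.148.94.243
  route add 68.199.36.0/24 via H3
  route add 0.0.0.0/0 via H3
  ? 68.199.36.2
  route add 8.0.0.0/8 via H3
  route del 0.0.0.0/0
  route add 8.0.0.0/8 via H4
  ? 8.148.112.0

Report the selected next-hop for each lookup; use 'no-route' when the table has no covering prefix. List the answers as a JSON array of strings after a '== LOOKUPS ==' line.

Apply in order:
  add 110.219.246.85/32 -> H6 at depth 32
  - 110.219.246.85/32 clear@32
  add 8.148.0.0/16 -> H2 at depth 16
  add 110.219.224.0/19 -> H6 at depth 19
  add 0.0.0.0/0 -> H1 at depth 0
  add 0.0.0.0/0 -> H1 at depth 0
  add 8.148.112.0/24 -> H1 at depth 24
  lookup 8.148.0.47: bits 00001000100101000 walk d0:H1→d1:-→d2:-→d3:-→d4:-→d5:-→d6:-→d7:-→d8:-→d9:-→d10:-→d11:-→d12:-→d13:-→d14:-→d15:-→d16:H2→d17:- -> H2
  - 110.219.224.0/19 clear@19
  add 8.148.112.0/22 -> H7 at depth 22
  add 110.219.246.0/24 -> H5 at depth 24
  - 0.0.0.0/0 clear@0
  lookup 110.219.246.3: bits 0110111011011011111101100 walk d0:-→d1:-→d2:-→d3:-→d4:-→d5:-→d6:-→d7:-→d8:-→d9:-→d10:-→d11:-→d12:-→d13:-→d14:-→d15:-→d16:-→d17:-→d18:-→d19:-→d20:-→d21:-→d22:-→d23:-→d24:H5→d25:- -> H5
  - 8.148.0.0/16 clear@16
  lookup 110.219.246.3: bits 0110111011011011111101100 walk d0:-→d1:-→d2:-→d3:-→d4:-→d5:-→d6:-→d7:-→d8:-→d9:-→d10:-→d11:-→d12:-→d13:-→d14:-→d15:-→d16:-→d17:-→d18:-→d19:-→d20:-→d21:-→d22:-→d23:-→d24:H5→d25:- -> H5
  add 68.199.0.0/16 -> H5 at depth 16
  add 8.148.0.0/16 -> H3 at depth 16
  lookup 8.148.94.243: bits 000010001001010001 walk d0:-→d1:-→d2:-→d3:-→d4:-→d5:-→d6:-→d7:-→d8:-→d9:-→d10:-→d11:-→d12:-→d13:-→d14:-→d15:-→d16:H3→d17:-→d18:- -> H3
  add 68.199.36.0/24 -> H3 at depth 24
  add 0.0.0.0/0 -> H3 at depth 0
  lookup 68.199.36.2: bits 010001001100011100100100 walk d0:H3→d1:-→d2:-→d3:-→d4:-→d5:-→d6:-→d7:-→d8:-→d9:-→d10:-→d11:-→d12:-→d13:-→d14:-→d15:-→d16:H5→d17:-→d18:-→d19:-→d20:-→d21:-→d22:-→d23:-→d24:H3 -> H3
  add 8.0.0.0/8 -> H3 at depth 8
  - 0.0.0.0/0 clear@0
  add 8.0.0.0/8 -> H4 at depth 8
  lookup 8.148.112.0: bits 000010001001010001110000 walk d0:-→d1:-→d2:-→d3:-→d4:-→d5:-→d6:-→d7:-→d8:H4→d9:-→d10:-→d11:-→d12:-→d13:-→d14:-→d15:-→d16:H3→d17:-→d18:-→d19:-→d20:-→d21:-→d22:H7→d23:-→d24:H1 -> H1

== LOOKUPS ==
["H2","H5","H5","H3","H3","H1"]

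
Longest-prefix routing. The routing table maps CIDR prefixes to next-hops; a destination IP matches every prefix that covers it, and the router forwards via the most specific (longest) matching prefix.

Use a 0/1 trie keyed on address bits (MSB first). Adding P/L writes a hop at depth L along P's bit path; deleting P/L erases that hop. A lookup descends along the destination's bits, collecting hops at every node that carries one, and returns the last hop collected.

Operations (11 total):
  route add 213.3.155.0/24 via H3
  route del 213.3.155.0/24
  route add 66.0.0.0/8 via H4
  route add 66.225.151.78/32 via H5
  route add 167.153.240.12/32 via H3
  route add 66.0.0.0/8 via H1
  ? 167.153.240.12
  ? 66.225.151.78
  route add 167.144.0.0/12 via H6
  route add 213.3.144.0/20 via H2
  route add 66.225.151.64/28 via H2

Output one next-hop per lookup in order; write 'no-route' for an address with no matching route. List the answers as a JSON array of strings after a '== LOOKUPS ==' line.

Process each operation:
  add 213.3.155.0/24 -> H3 at depth 24
  - 213.3.155.0/24 clear@24
  add 66.0.0.0/8 -> H4 at depth 8
  add 66.225.151.78/32 -> H5 at depth 32
  add 167.153.240.12/32 -> H3 at depth 32
  add 66.0.0.0/8 -> H1 at depth 8
  lookup 167.153.240.12: bits 10100111100110011111000000001100 walk d0:-→d1:-→d2:-→d3:-→d4:-→d5:-→d6:-→d7:-→d8:-→d9:-→d10:-→d11:-→d12:-→d13:-→d14:-→d15:-→d16:-→d17:-→d18:-→d19:-→d20:-→d21:-→d22:-→d23:-→d24:-→d25:-→d26:-→d27:-→d28:-→d29:-→d30:-→d31:-→d32:H3 -> H3
  lookup 66.225.151.78: bits 01000010111000011001011101001110 walk d0:-→d1:-→d2:-→d3:-→d4:-→d5:-→d6:-→d7:-→d8:H1→d9:-→d10:-→d11:-→d12:-→d13:-→d14:-→d15:-→d16:-→d17:-→d18:-→d19:-→d20:-→d21:-→d22:-→d23:-→d24:-→d25:-→d26:-→d27:-→d28:-→d29:-→d30:-→d31:-→d32:H5 -> H5
  add 167.144.0.0/12 -> H6 at depth 12
  add 213.3.144.0/20 -> H2 at depth 20
  add 66.225.151.64/28 -> H2 at depth 28

== LOOKUPS ==
["H3","H5"]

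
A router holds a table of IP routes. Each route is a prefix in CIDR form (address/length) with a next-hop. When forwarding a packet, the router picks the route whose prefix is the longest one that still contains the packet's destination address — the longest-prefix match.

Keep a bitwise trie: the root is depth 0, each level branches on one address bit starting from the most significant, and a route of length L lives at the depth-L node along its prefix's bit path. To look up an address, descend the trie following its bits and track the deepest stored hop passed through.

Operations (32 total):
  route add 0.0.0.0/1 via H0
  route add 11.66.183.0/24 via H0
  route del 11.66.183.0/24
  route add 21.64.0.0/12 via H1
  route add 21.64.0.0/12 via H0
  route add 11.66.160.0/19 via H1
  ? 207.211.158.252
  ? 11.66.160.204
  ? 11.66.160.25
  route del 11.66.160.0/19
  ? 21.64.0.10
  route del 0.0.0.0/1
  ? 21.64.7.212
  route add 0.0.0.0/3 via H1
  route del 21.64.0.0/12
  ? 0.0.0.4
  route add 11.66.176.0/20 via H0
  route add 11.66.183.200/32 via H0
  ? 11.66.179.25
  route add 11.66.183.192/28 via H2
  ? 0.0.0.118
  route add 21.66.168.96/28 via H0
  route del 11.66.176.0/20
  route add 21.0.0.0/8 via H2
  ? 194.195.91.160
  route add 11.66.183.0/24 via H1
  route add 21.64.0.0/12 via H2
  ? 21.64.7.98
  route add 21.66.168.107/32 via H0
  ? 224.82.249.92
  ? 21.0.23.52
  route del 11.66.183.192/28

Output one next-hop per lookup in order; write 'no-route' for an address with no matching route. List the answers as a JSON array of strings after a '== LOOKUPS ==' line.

Apply in order:
  + 0.0.0.0/1 (H0) depth=1
  + 11.66.183.0/24 (H0) depth=24
  - 11.66.183.0/24 clear@24
  + 21.64.0.0/12 (H1) depth=12
  + 21.64.0.0/12 (H0) depth=12
  + 11.66.160.0/19 (H1) depth=19
  ? 207.211.158.252  path d0:-  best=no-route
  ? 11.66.160.204  path d0:-→d1:H0→d2:-→d3:-→d4:-→d5:-→d6:-→d7:-→d8:-→d9:-→d10:-→d11:-→d12:-→d13:-→d14:-→d15:-→d16:-→d17:-→d18:-→d19:H1  best=H1
  ? 11.66.160.25  path d0:-→d1:H0→d2:-→d3:-→d4:-→d5:-→d6:-→d7:-→d8:-→d9:-→d10:-→d11:-→d12:-→d13:-→d14:-→d15:-→d16:-→d17:-→d18:-→d19:H1  best=H1
  - 11.66.160.0/19 clear@19
  ? 21.64.0.10  path d0:-→d1:H0→d2:-→d3:-→d4:-→d5:-→d6:-→d7:-→d8:-→d9:-→d10:-→d11:-→d12:H0  best=H0
  - 0.0.0.0/1 clear@1
  ? 21.64.7.212  path d0:-→d1:-→d2:-→d3:-→d4:-→d5:-→d6:-→d7:-→d8:-→d9:-→d10:-→d11:-→d12:H0  best=H0
  + 0.0.0.0/3 (H1) depth=3
  - 21.64.0.0/12 clear@12
  ? 0.0.0.4  path d0:-→d1:-→d2:-→d3:H1→d4:-  best=H1
  + 11.66.176.0/20 (H0) depth=20
  + 11.66.183.200/32 (H0) depth=32
  ? 11.66.179.25  path d0:-→d1:-→d2:-→d3:H1→d4:-→d5:-→d6:-→d7:-→d8:-→d9:-→d10:-→d11:-→d12:-→d13:-→d14:-→d15:-→d16:-→d17:-→d18:-→d19:-→d20:H0→d21:-  best=H0
  + 11.66.183.192/28 (H2) depth=28
  ? 0.0.0.118  path d0:-→d1:-→d2:-→d3:H1→d4:-  best=H1
  + 21.66.168.96/28 (H0) depth=28
  - 11.66.176.0/20 clear@20
  + 21.0.0.0/8 (H2) depth=8
  ? 194.195.91.160  path d0:-  best=no-route
  + 11.66.183.0/24 (H1) depth=24
  + 21.64.0.0/12 (H2) depth=12
  ? 21.64.7.98  path d0:-→d1:-→d2:-→d3:H1→d4:-→d5:-→d6:-→d7:-→d8:H2→d9:-→d10:-→d11:-→d12:H2→d13:-→d14:-  best=H2
  + 21.66.168.107/32 (H0) depth=32
  ? 224.82.249.92  path d0:-  best=no-route
  ? 21.0.23.52  path d0:-→d1:-→d2:-→d3:H1→d4:-→d5:-→d6:-→d7:-→d8:H2→d9:-  best=H2
  - 11.66.183.192/28 clear@28

== LOOKUPS ==
["no-route","H1","H1","H0","H0","H1","H0","H1","no-route","H2","no-route","H2"]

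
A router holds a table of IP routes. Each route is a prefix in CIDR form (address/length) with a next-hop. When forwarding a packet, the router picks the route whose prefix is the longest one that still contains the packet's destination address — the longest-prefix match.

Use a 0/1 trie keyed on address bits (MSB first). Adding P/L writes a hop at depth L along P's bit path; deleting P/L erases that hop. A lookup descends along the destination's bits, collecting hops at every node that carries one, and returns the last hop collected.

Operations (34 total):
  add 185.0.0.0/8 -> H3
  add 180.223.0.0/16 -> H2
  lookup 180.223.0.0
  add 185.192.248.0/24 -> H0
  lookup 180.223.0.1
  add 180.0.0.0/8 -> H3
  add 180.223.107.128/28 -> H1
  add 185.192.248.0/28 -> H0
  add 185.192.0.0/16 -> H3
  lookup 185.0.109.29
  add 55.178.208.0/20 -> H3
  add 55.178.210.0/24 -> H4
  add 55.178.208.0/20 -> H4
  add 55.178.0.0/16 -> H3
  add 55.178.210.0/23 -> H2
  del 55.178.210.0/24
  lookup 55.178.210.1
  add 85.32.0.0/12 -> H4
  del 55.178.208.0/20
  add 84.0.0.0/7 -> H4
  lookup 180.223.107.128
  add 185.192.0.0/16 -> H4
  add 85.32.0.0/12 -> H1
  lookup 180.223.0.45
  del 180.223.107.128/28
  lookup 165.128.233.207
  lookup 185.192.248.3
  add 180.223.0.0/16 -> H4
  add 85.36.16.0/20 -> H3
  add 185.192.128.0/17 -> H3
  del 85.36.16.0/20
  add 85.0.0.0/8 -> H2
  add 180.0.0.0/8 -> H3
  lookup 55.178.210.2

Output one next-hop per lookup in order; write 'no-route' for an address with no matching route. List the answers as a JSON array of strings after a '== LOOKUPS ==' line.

Trace:
  add 185.0.0.0/8 -> H3 at depth 8
  add 180.223.0.0/16 -> H2 at depth 16
  Q 180.223.0.0: descend 1011010011011111 ; hops seen [H2] ; pick H2
  add 185.192.248.0/24 -> H0 at depth 24
  Q 180.223.0.1: descend 1011010011011111 ; hops seen [H2] ; pick H2
  add 180.0.0.0/8 -> H3 at depth 8
  add 180.223.107.128/28 -> H1 at depth 28
  add 185.192.248.0/28 -> H0 at depth 28
  add 185.192.0.0/16 -> H3 at depth 16
  Q 185.0.109.29: descend 10111001 ; hops seen [H3] ; pick H3
  add 55.178.208.0/20 -> H3 at depth 20
  add 55.178.210.0/24 -> H4 at depth 24
  add 55.178.208.0/20 -> H4 at depth 20
  add 55.178.0.0/16 -> H3 at depth 16
  add 55.178.210.0/23 -> H2 at depth 23
  - 55.178.210.0/24 clear@24
  Q 55.178.210.1: descend 001101111011001011010010 ; hops seen [H3,H4,H2] ; pick H2
  add 85.32.0.0/12 -> H4 at depth 12
  - 55.178.208.0/20 clear@20
  add 84.0.0.0/7 -> H4 at depth 7
  Q 180.223.107.128: descend 1011010011011111011010111000 ; hops seen [H3,H2,H1] ; pick H1
  add 185.192.0.0/16 -> H4 at depth 16
  add 85.32.0.0/12 -> H1 at depth 12
  Q 180.223.0.45: descend 10110100110111110 ; hops seen [H3,H2] ; pick H2
  - 180.223.107.128/28 clear@28
  Q 165.128.233.207: descend 101 ; hops seen [∅] ; pick no-route
  Q 185.192.248.3: descend 1011100111000000111110000000 ; hops seen [H3,H4,H0,H0] ; pick H0
  add 180.223.0.0/16 -> H4 at depth 16
  add 85.36.16.0/20 -> H3 at depth 20
  add 185.192.128.0/17 -> H3 at depth 17
  - 85.36.16.0/20 clear@20
  add 85.0.0.0/8 -> H2 at depth 8
  add 180.0.0.0/8 -> H3 at depth 8
  Q 55.178.210.2: descend 001101111011001011010010 ; hops seen [H3,H2] ; pick H2

== LOOKUPS ==
["H2","H2","H3","H2","H1","H2","no-route","H0","H2"]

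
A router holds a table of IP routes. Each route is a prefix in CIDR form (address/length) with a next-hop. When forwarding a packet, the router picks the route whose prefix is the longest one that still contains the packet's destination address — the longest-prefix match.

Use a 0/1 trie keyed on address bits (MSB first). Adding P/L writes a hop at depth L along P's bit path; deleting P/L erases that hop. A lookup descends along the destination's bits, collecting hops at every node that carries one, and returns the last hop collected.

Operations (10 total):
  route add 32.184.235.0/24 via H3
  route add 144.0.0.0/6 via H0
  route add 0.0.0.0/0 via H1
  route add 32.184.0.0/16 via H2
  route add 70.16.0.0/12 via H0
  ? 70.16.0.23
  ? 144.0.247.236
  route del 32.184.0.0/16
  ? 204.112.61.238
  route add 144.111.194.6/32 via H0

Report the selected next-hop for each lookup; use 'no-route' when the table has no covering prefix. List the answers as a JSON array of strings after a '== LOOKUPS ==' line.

Trace:
  add 32.184.235.0/24 -> H3 at depth 24
  add 144.0.0.0/6 -> H0 at depth 6
  add 0.0.0.0/0 -> H1 at depth 0
  add 32.184.0.0/16 -> H2 at depth 16
  add 70.16.0.0/12 -> H0 at depth 12
  ? 70.16.0.23  path d0:H1→d1:-→d2:-→d3:-→d4:-→d5:-→d6:-→d7:-→d8:-→d9:-→d10:-→d11:-→d12:H0  best=H0
  ? 144.0.247.236  path d0:H1→d1:-→d2:-→d3:-→d4:-→d5:-→d6:H0  best=H0
  del 32.184.0.0/16 (clear depth 16)
  ? 204.112.61.238  path d0:H1→d1:-  best=H1
  add 144.111.194.6/32 -> H0 at depth 32

== LOOKUPS ==
["H0","H0","H1"]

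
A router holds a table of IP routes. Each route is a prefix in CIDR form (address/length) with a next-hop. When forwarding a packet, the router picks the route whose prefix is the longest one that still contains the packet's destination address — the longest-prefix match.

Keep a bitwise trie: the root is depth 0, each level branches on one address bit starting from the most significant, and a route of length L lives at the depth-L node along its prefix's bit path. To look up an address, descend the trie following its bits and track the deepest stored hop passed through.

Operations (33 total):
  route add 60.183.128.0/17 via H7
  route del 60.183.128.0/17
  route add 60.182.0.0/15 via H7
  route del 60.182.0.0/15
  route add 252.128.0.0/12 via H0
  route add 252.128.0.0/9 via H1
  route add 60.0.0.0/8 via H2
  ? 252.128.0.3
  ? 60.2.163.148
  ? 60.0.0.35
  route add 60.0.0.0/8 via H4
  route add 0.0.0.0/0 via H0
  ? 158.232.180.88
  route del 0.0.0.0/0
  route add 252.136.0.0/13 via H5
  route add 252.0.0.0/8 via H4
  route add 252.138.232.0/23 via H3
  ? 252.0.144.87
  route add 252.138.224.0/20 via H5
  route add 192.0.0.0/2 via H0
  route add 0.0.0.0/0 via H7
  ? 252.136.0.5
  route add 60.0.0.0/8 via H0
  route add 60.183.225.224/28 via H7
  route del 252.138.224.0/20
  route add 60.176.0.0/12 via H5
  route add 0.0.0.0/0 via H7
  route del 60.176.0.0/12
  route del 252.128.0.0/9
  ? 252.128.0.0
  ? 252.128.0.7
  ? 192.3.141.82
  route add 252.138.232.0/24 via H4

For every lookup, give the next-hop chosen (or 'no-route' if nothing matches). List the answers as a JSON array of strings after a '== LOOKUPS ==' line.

Trace:
  add 60.183.128.0/17 -> H7 at depth 17
  - 60.183.128.0/17 clear@17
  add 60.182.0.0/15 -> H7 at depth 15
  - 60.182.0.0/15 clear@15
  add 252.128.0.0/12 -> H0 at depth 12
  add 252.128.0.0/9 -> H1 at depth 9
  add 60.0.0.0/8 -> H2 at depth 8
  Q 252.128.0.3: descend 111111001000 ; hops seen [H1,H0] ; pick H0
  Q 60.2.163.148: descend 00111100 ; hops seen [H2] ; pick H2
  Q 60.0.0.35: descend 00111100 ; hops seen [H2] ; pick H2
  add 60.0.0.0/8 -> H4 at depth 8
  add 0.0.0.0/0 -> H0 at depth 0
  Q 158.232.180.88: descend 1 ; hops seen [H0] ; pick H0
  - 0.0.0.0/0 clear@0
  add 252.136.0.0/13 -> H5 at depth 13
  add 252.0.0.0/8 -> H4 at depth 8
  add 252.138.232.0/23 -> H3 at depth 23
  Q 252.0.144.87: descend 11111100 ; hops seen [H4] ; pick H4
  add 252.138.224.0/20 -> H5 at depth 20
  add 192.0.0.0/2 -> H0 at depth 2
  add 0.0.0.0/0 -> H7 at depth 0
  Q 252.136.0.5: descend 11111100100010 ; hops seen [H7,H0,H4,H1,H0,H5] ; pick H5
  add 60.0.0.0/8 -> H0 at depth 8
  add 60.183.225.224/28 -> H7 at depth 28
  - 252.138.224.0/20 clear@20
  add 60.176.0.0/12 -> H5 at depth 12
  add 0.0.0.0/0 -> H7 at depth 0
  - 60.176.0.0/12 clear@12
  - 252.128.0.0/9 clear@9
  Q 252.128.0.0: descend 111111001000 ; hops seen [H7,H0,H4,H0] ; pick H0
  Q 252.128.0.7: descend 111111001000 ; hops seen [H7,H0,H4,H0] ; pick H0
  Q 192.3.141.82: descend 11 ; hops seen [H7,H0] ; pick H0
  add 252.138.232.0/24 -> H4 at depth 24

== LOOKUPS ==
["H0","H2","H2","H0","H4","H5","H0","H0","H0"]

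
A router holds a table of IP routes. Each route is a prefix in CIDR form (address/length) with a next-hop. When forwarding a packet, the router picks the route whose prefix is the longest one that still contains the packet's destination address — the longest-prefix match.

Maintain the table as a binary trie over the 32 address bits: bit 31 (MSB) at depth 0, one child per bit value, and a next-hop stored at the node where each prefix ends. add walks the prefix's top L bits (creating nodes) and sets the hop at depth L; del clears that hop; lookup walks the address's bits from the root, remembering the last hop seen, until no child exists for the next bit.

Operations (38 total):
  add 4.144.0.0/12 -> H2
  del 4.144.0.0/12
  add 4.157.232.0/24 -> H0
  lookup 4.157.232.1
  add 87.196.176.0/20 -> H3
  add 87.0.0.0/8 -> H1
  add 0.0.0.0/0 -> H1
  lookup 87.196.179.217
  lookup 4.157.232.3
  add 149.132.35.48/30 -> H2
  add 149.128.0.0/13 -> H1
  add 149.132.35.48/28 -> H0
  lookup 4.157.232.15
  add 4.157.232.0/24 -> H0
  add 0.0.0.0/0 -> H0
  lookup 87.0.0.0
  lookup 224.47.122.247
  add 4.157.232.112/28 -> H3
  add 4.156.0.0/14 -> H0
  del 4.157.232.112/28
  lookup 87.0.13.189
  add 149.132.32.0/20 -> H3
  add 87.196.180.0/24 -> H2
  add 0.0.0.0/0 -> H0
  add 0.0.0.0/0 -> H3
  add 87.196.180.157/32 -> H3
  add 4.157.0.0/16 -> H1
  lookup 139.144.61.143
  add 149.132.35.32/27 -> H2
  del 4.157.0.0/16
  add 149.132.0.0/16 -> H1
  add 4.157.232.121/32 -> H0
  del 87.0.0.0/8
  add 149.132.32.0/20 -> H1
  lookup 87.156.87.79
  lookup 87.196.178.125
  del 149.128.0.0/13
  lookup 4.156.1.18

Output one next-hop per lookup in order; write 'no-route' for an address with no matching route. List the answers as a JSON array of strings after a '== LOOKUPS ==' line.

Apply in order:
  + 4.144.0.0/12 (H2) depth=12
  - 4.144.0.0/12 clear@12
  + 4.157.232.0/24 (H0) depth=24
  lookup 4.157.232.1: bits 000001001001110111101000 walk d0:-→d1:-→d2:-→d3:-→d4:-→d5:-→d6:-→d7:-→d8:-→d9:-→d10:-→d11:-→d12:-→d13:-→d14:-→d15:-→d16:-→d17:-→d18:-→d19:-→d20:-→d21:-→d22:-→d23:-→d24:H0 -> H0
  + 87.196.176.0/20 (H3) depth=20
  + 87.0.0.0/8 (H1) depth=8
  + 0.0.0.0/0 (H1) depth=0
  lookup 87.196.179.217: bits 01010111110001001011 walk d0:H1→d1:-→d2:-→d3:-→d4:-→d5:-→d6:-→d7:-→d8:H1→d9:-→d10:-→d11:-→d12:-→d13:-→d14:-→d15:-→d16:-→d17:-→d18:-→d19:-→d20:H3 -> H3
  lookup 4.157.232.3: bits 000001001001110111101000 walk d0:H1→d1:-→d2:-→d3:-→d4:-→d5:-→d6:-→d7:-→d8:-→d9:-→d10:-→d11:-→d12:-→d13:-→d14:-→d15:-→d16:-→d17:-→d18:-→d19:-→d20:-→d21:-→d22:-→d23:-→d24:H0 -> H0
  + 149.132.35.48/30 (H2) depth=30
  + 149.128.0.0/13 (H1) depth=13
  + 149.132.35.48/28 (H0) depth=28
  lookup 4.157.232.15: bits 000001001001110111101000 walk d0:H1→d1:-→d2:-→d3:-→d4:-→d5:-→d6:-→d7:-→d8:-→d9:-→d10:-→d11:-→d12:-→d13:-→d14:-→d15:-→d16:-→d17:-→d18:-→d19:-→d20:-→d21:-→d22:-→d23:-→d24:H0 -> H0
  + 4.157.232.0/24 (H0) depth=24
  + 0.0.0.0/0 (H0) depth=0
  lookup 87.0.0.0: bits 01010111 walk d0:H0→d1:-→d2:-→d3:-→d4:-→d5:-→d6:-→d7:-→d8:H1 -> H1
  lookup 224.47.122.247: bits 1 walk d0:H0→d1:- -> H0
  + 4.157.232.112/28 (H3) depth=28
  + 4.156.0.0/14 (H0) depth=14
  - 4.157.232.112/28 clear@28
  lookup 87.0.13.189: bits 01010111 walk d0:H0→d1:-→d2:-→d3:-→d4:-→d5:-→d6:-→d7:-→d8:H1 -> H1
  + 149.132.32.0/20 (H3) depth=20
  + 87.196.180.0/24 (H2) depth=24
  + 0.0.0.0/0 (H0) depth=0
  + 0.0.0.0/0 (H3) depth=0
  + 87.196.180.157/32 (H3) depth=32
  + 4.157.0.0/16 (H1) depth=16
  lookup 139.144.61.143: bits 100 walk d0:H3→d1:-→d2:-→d3:- -> H3
  + 149.132.35.32/27 (H2) depth=27
  - 4.157.0.0/16 clear@16
  + 149.132.0.0/16 (H1) depth=16
  + 4.157.232.121/32 (H0) depth=32
  - 87.0.0.0/8 clear@8
  + 149.132.32.0/20 (H1) depth=20
  lookup 87.156.87.79: bits 010101111 walk d0:H3→d1:-→d2:-→d3:-→d4:-→d5:-→d6:-→d7:-→d8:-→d9:- -> H3
  lookup 87.196.178.125: bits 010101111100010010110 walk d0:H3→d1:-→d2:-→d3:-→d4:-→d5:-→d6:-→d7:-→d8:-→d9:-→d10:-→d11:-→d12:-→d13:-→d14:-→d15:-→d16:-→d17:-→d18:-→d19:-→d20:H3→d21:- -> H3
  - 149.128.0.0/13 clear@13
  lookup 4.156.1.18: bits 000001001001110 walk d0:H3→d1:-→d2:-→d3:-→d4:-→d5:-→d6:-→d7:-→d8:-→d9:-→d10:-→d11:-→d12:-→d13:-→d14:H0→d15:- -> H0

== LOOKUPS ==
["H0","H3","H0","H0","H1","H0","H1","H3","H3","H3","H0"]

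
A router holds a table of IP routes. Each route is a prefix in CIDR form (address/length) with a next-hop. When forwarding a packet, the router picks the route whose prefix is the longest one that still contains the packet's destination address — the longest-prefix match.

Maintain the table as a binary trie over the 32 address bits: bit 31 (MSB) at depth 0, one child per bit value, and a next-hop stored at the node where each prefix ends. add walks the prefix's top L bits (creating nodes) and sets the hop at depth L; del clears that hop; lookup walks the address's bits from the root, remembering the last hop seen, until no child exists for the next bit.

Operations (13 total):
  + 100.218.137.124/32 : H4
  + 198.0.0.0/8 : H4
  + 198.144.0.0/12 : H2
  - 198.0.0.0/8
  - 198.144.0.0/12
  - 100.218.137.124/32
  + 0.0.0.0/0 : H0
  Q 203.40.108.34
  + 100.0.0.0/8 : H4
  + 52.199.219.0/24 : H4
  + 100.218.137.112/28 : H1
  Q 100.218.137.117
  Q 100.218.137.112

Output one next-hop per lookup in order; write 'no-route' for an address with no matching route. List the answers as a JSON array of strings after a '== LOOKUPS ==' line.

Process each operation:
  + 100.218.137.124/32 (H4) depth=32
  + 198.0.0.0/8 (H4) depth=8
  + 198.144.0.0/12 (H2) depth=12
  - 198.0.0.0/8 clear@8
  - 198.144.0.0/12 clear@12
  - 100.218.137.124/32 clear@32
  + 0.0.0.0/0 (H0) depth=0
  lookup 203.40.108.34: bits 1100 walk d0:H0→d1:-→d2:-→d3:-→d4:- -> H0
  + 100.0.0.0/8 (H4) depth=8
  + 52.199.219.0/24 (H4) depth=24
  + 100.218.137.112/28 (H1) depth=28
  lookup 100.218.137.117: bits 0110010011011010100010010111 walk d0:H0→d1:-→d2:-→d3:-→d4:-→d5:-→d6:-→d7:-→d8:H4→d9:-→d10:-→d11:-→d12:-→d13:-→d14:-→d15:-→d16:-→d17:-→d18:-→d19:-→d20:-→d21:-→d22:-→d23:-→d24:-→d25:-→d26:-→d27:-→d28:H1 -> H1
  lookup 100.218.137.112: bits 0110010011011010100010010111 walk d0:H0→d1:-→d2:-→d3:-→d4:-→d5:-→d6:-→d7:-→d8:H4→d9:-→d10:-→d11:-→d12:-→d13:-→d14:-→d15:-→d16:-→d17:-→d18:-→d19:-→d20:-→d21:-→d22:-→d23:-→d24:-→d25:-→d26:-→d27:-→d28:H1 -> H1

== LOOKUPS ==
["H0","H1","H1"]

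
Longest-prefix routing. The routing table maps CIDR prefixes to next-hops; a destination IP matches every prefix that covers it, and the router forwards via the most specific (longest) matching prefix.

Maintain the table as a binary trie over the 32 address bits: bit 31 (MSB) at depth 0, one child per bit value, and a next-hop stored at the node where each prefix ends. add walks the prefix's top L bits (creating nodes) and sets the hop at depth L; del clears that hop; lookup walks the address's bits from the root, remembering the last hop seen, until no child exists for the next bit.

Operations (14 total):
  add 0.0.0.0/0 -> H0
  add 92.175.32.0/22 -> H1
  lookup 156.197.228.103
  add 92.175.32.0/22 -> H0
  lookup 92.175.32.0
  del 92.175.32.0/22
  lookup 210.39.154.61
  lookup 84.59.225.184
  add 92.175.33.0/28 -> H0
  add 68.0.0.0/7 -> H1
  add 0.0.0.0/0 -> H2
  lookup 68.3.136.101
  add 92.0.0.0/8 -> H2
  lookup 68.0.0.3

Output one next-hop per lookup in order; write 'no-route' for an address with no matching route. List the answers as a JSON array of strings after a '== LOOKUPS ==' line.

Apply in order:
  add 0.0.0.0/0 -> H0 at depth 0
  add 92.175.32.0/22 -> H1 at depth 22
  ? 156.197.228.103  path d0:H0  best=H0
  add 92.175.32.0/22 -> H0 at depth 22
  ? 92.175.32.0  path d0:H0→d1:-→d2:-→d3:-→d4:-→d5:-→d6:-→d7:-→d8:-→d9:-→d10:-→d11:-→d12:-→d13:-→d14:-→d15:-→d16:-→d17:-→d18:-→d19:-→d20:-→d21:-→d22:H0  best=H0
  del 92.175.32.0/22 (clear depth 22)
  ? 210.39.154.61  path d0:H0  best=H0
  ? 84.59.225.184  path d0:H0→d1:-→d2:-→d3:-→d4:-  best=H0
  add 92.175.33.0/28 -> H0 at depth 28
  add 68.0.0.0/7 -> H1 at depth 7
  add 0.0.0.0/0 -> H2 at depth 0
  ? 68.3.136.101  path d0:H2→d1:-→d2:-→d3:-→d4:-→d5:-→d6:-→d7:H1  best=H1
  add 92.0.0.0/8 -> H2 at depth 8
  ? 68.0.0.3  path d0:H2→d1:-→d2:-→d3:-→d4:-→d5:-→d6:-→d7:H1  best=H1

== LOOKUPS ==
["H0","H0","H0","H0","H1","H1"]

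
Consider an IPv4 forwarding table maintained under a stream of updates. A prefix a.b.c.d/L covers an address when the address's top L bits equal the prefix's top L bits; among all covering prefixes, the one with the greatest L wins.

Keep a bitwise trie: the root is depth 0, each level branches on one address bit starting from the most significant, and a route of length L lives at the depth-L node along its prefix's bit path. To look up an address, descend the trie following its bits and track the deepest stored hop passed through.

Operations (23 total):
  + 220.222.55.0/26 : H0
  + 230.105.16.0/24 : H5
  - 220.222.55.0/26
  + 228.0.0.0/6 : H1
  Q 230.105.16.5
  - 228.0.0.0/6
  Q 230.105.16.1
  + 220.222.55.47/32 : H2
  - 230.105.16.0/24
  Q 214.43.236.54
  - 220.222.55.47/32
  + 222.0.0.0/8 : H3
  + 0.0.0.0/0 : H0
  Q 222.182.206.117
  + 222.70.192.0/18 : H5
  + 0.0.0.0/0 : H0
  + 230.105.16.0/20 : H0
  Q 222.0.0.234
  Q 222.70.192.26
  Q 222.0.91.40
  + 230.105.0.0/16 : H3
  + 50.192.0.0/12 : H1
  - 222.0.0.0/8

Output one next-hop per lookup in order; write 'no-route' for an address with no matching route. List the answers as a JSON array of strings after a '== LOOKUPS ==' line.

Apply in order:
  add 220.222.55.0/26 -> H0 at depth 26
  add 230.105.16.0/24 -> H5 at depth 24
  - 220.222.55.0/26 clear@26
  add 228.0.0.0/6 -> H1 at depth 6
  lookup 230.105.16.5: bits 111001100110100100010000 walk d0:-→d1:-→d2:-→d3:-→d4:-→d5:-→d6:H1→d7:-→d8:-→d9:-→d10:-→d11:-→d12:-→d13:-→d14:-→d15:-→d16:-→d17:-→d18:-→d19:-→d20:-→d21:-→d22:-→d23:-→d24:H5 -> H5
  - 228.0.0.0/6 clear@6
  lookup 230.105.16.1: bits 111001100110100100010000 walk d0:-→d1:-→d2:-→d3:-→d4:-→d5:-→d6:-→d7:-→d8:-→d9:-→d10:-→d11:-→d12:-→d13:-→d14:-→d15:-→d16:-→d17:-→d18:-→d19:-→d20:-→d21:-→d22:-→d23:-→d24:H5 -> H5
  add 220.222.55.47/32 -> H2 at depth 32
  - 230.105.16.0/24 clear@24
  lookup 214.43.236.54: bits 1101 walk d0:-→d1:-→d2:-→d3:-→d4:- -> no-route
  - 220.222.55.47/32 clear@32
  add 222.0.0.0/8 -> H3 at depth 8
  add 0.0.0.0/0 -> H0 at depth 0
  lookup 222.182.206.117: bits 11011110 walk d0:H0→d1:-→d2:-→d3:-→d4:-→d5:-→d6:-→d7:-→d8:H3 -> H3
  add 222.70.192.0/18 -> H5 at depth 18
  add 0.0.0.0/0 -> H0 at depth 0
  add 230.105.16.0/20 -> H0 at depth 20
  lookup 222.0.0.234: bits 110111100 walk d0:H0→d1:-→d2:-→d3:-→d4:-→d5:-→d6:-→d7:-→d8:H3→d9:- -> H3
  lookup 222.70.192.26: bits 110111100100011011 walk d0:H0→d1:-→d2:-→d3:-→d4:-→d5:-→d6:-→d7:-→d8:H3→d9:-→d10:-→d11:-→d12:-→d13:-→d14:-→d15:-→d16:-→d17:-→d18:H5 -> H5
  lookup 222.0.91.40: bits 110111100 walk d0:H0→d1:-→d2:-→d3:-→d4:-→d5:-→d6:-→d7:-→d8:H3→d9:- -> H3
  add 230.105.0.0/16 -> H3 at depth 16
  add 50.192.0.0/12 -> H1 at depth 12
  - 222.0.0.0/8 clear@8

== LOOKUPS ==
["H5","H5","no-route","H3","H3","H5","H3"]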